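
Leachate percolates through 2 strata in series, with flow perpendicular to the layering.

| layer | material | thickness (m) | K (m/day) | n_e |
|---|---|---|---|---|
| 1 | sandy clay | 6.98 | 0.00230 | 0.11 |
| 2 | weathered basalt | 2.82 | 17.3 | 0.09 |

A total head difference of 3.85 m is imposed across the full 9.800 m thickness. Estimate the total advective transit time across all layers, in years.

With flow normal to the layers, continuity requires the same specific discharge q through every layer.
Σ(b_i/K_i) = 6.98/0.00230 + 2.82/17.3 = 3035 d.
q = Δh / Σ(b_i/K_i) = 3.85 / 3035 = 0.001269 m/day.
In each layer the seepage velocity is v_i = q/n_i, so the layer transit time is t_i = b_i·n_i / q:
  layer 1 (sandy clay): t_1 = 6.98 × 0.11 / 0.001269 = 605.3 d
  layer 2 (weathered basalt): t_2 = 2.82 × 0.09 / 0.001269 = 200.1 d
Total t = Σ t_i = 805.3 days = 2.205 years.

2.20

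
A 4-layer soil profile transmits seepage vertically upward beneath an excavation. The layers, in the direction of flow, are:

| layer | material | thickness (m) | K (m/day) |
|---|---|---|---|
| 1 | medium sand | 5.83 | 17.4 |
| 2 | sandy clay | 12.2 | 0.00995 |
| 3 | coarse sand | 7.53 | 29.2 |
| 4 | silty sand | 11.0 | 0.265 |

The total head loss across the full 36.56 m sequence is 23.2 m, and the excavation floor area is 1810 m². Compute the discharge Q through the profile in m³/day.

33.1

Flow is perpendicular to layering, so the layers act in series and the equivalent K is the thickness-weighted harmonic mean.
Total thickness L = 5.83 + 12.2 + 7.53 + 11.0 = 36.56 m.
Σ(b_i/K_i) = 5.83/17.4 + 12.2/0.00995 + 7.53/29.2 + 11.0/0.265 = 1268 d.
K_eq = L / Σ(b_i/K_i) = 36.56 / 1268 = 0.02883 m/day.
Q = K_eq · A · (Δh/L) = 0.02883 × 1810 × (23.2/36.56) = 33.11 m³/day.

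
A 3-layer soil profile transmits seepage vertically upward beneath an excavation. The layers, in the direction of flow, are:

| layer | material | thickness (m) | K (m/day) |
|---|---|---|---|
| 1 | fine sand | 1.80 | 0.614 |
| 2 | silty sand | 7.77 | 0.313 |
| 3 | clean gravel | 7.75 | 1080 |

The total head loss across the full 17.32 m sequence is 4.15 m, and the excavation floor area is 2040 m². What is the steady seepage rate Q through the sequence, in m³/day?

Flow is perpendicular to layering, so the layers act in series and the equivalent K is the thickness-weighted harmonic mean.
Total thickness L = 1.80 + 7.77 + 7.75 = 17.32 m.
Σ(b_i/K_i) = 1.80/0.614 + 7.77/0.313 + 7.75/1080 = 27.76 d.
K_eq = L / Σ(b_i/K_i) = 17.32 / 27.76 = 0.6239 m/day.
Q = K_eq · A · (Δh/L) = 0.6239 × 2040 × (4.15/17.32) = 304.9 m³/day.

305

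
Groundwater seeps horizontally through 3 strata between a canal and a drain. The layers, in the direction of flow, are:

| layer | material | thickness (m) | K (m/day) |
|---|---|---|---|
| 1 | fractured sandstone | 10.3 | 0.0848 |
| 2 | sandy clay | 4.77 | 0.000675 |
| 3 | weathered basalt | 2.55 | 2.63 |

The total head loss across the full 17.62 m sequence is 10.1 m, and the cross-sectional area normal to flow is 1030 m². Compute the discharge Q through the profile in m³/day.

1.45

Flow is perpendicular to layering, so the layers act in series and the equivalent K is the thickness-weighted harmonic mean.
Total thickness L = 10.3 + 4.77 + 2.55 = 17.62 m.
Σ(b_i/K_i) = 10.3/0.0848 + 4.77/0.000675 + 2.55/2.63 = 7189 d.
K_eq = L / Σ(b_i/K_i) = 17.62 / 7189 = 0.002451 m/day.
Q = K_eq · A · (Δh/L) = 0.002451 × 1030 × (10.1/17.62) = 1.447 m³/day.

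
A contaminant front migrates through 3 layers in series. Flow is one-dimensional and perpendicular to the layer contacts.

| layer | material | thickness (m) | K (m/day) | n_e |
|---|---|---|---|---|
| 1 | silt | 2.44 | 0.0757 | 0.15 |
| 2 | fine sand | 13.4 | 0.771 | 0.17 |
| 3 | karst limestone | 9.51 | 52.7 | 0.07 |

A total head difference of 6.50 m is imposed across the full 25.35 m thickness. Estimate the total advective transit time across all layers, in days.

With flow normal to the layers, continuity requires the same specific discharge q through every layer.
Σ(b_i/K_i) = 2.44/0.0757 + 13.4/0.771 + 9.51/52.7 = 49.79 d.
q = Δh / Σ(b_i/K_i) = 6.50 / 49.79 = 0.1305 m/day.
In each layer the seepage velocity is v_i = q/n_i, so the layer transit time is t_i = b_i·n_i / q:
  layer 1 (silt): t_1 = 2.44 × 0.15 / 0.1305 = 2.804 d
  layer 2 (fine sand): t_2 = 13.4 × 0.17 / 0.1305 = 17.45 d
  layer 3 (karst limestone): t_3 = 9.51 × 0.07 / 0.1305 = 5.100 d
Total t = Σ t_i = 25.35 days.

25.4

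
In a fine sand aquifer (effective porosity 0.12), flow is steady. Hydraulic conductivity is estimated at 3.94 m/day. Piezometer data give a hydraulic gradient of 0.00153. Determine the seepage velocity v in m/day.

Hydraulic gradient i = 0.00153.
Darcy flux q = K · i = 3.940 × 0.001530 = 0.006028 m/day.
Seepage velocity v = q / n_e = 0.006028 / 0.12 = 0.05023 m/day.

0.0502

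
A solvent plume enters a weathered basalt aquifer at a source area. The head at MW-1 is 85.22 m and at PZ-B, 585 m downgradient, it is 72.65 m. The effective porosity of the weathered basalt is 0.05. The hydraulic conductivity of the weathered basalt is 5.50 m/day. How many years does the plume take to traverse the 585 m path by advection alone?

0.678

Hydraulic gradient i = (85.22 − 72.65) / 585 = 12.57 / 585 = 0.02149.
Darcy flux q = K · i = 5.500 × 0.02149 = 0.1182 m/day.
Seepage velocity v = q / n_e = 0.1182 / 0.05 = 2.364 m/day.
Travel time t = L / v = 585 / 2.364 = 247.5 days = 0.6776 years.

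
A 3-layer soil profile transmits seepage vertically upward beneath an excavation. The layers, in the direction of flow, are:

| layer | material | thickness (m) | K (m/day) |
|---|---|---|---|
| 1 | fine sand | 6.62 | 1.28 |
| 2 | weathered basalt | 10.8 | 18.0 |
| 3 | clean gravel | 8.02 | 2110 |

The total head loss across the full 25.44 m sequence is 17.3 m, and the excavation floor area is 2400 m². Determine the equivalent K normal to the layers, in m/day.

Flow is perpendicular to layering, so the layers act in series and the equivalent K is the thickness-weighted harmonic mean.
Total thickness L = 6.62 + 10.8 + 8.02 = 25.44 m.
Σ(b_i/K_i) = 6.62/1.28 + 10.8/18.0 + 8.02/2110 = 5.776 d.
K_eq = L / Σ(b_i/K_i) = 25.44 / 5.776 = 4.405 m/day.

4.40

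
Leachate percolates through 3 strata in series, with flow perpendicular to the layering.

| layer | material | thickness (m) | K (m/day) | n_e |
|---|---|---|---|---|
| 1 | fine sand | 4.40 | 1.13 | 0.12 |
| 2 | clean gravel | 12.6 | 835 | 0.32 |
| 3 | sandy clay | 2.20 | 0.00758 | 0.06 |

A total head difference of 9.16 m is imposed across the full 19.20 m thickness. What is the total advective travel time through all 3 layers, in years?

With flow normal to the layers, continuity requires the same specific discharge q through every layer.
Σ(b_i/K_i) = 4.40/1.13 + 12.6/835 + 2.20/0.00758 = 294.1 d.
q = Δh / Σ(b_i/K_i) = 9.16 / 294.1 = 0.03114 m/day.
In each layer the seepage velocity is v_i = q/n_i, so the layer transit time is t_i = b_i·n_i / q:
  layer 1 (fine sand): t_1 = 4.40 × 0.12 / 0.03114 = 16.96 d
  layer 2 (clean gravel): t_2 = 12.6 × 0.32 / 0.03114 = 129.5 d
  layer 3 (sandy clay): t_3 = 2.20 × 0.06 / 0.03114 = 4.239 d
Total t = Σ t_i = 150.7 days = 0.4125 years.

0.413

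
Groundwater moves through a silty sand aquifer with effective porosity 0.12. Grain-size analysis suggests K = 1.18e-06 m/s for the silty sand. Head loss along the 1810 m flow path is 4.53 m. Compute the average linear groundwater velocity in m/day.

0.00213

Convert K: 1.18e-06 m/s × 86400 = 0.1020 m/day.
Hydraulic gradient i = Δh / L = 4.53 / 1810 = 0.002503.
Darcy flux q = K · i = 0.1020 × 0.002503 = 0.0002552 m/day.
Seepage velocity v = q / n_e = 0.0002552 / 0.12 = 0.002126 m/day.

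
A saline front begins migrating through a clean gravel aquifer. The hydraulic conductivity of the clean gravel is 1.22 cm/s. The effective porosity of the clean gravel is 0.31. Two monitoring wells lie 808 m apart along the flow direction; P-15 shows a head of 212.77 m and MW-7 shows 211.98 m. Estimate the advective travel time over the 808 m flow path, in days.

243

Convert K: 1.22 cm/s × 864 = 1054 m/day.
Hydraulic gradient i = (212.77 − 211.98) / 808 = 0.79 / 808 = 0.0009777.
Darcy flux q = K · i = 1054 × 0.0009777 = 1.031 m/day.
Seepage velocity v = q / n_e = 1.031 / 0.31 = 3.325 m/day.
Travel time t = L / v = 808 / 3.325 = 243.0 days.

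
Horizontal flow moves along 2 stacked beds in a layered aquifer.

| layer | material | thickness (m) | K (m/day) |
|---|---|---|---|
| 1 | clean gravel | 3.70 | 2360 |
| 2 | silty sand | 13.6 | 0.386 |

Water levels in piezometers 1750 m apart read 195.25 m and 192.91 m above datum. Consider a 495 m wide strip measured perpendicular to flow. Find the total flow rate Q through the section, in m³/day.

Flow is parallel to layering, so each bed carries its own Darcy discharge and the transmissivities add.
Σ(K_i·b_i) = 2360×3.70 + 0.386×13.6 = 8737 m²/day.
Hydraulic gradient i = (195.25 − 192.91) / 1750 = 2.34 / 1750 = 0.001337.
Q = Σ(K_i·b_i) · W · i = 8737 × 495 × 0.001337 = 5783 m³/day.

5780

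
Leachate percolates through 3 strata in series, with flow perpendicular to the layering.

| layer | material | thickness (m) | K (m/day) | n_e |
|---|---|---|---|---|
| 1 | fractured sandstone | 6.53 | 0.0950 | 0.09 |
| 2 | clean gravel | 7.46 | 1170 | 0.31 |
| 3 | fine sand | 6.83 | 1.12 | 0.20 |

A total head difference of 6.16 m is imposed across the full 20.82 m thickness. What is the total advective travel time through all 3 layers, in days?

With flow normal to the layers, continuity requires the same specific discharge q through every layer.
Σ(b_i/K_i) = 6.53/0.0950 + 7.46/1170 + 6.83/1.12 = 74.84 d.
q = Δh / Σ(b_i/K_i) = 6.16 / 74.84 = 0.08231 m/day.
In each layer the seepage velocity is v_i = q/n_i, so the layer transit time is t_i = b_i·n_i / q:
  layer 1 (fractured sandstone): t_1 = 6.53 × 0.09 / 0.08231 = 7.140 d
  layer 2 (clean gravel): t_2 = 7.46 × 0.31 / 0.08231 = 28.10 d
  layer 3 (fine sand): t_3 = 6.83 × 0.20 / 0.08231 = 16.60 d
Total t = Σ t_i = 51.83 days.

51.8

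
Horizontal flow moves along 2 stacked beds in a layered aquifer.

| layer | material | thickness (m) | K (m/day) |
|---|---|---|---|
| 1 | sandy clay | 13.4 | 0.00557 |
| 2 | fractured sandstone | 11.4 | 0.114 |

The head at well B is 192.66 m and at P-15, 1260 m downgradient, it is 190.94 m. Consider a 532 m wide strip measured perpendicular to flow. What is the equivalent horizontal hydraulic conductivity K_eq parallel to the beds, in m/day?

0.0554

Flow is parallel to layering, so each bed carries its own Darcy discharge and the transmissivities add.
Σ(K_i·b_i) = 0.00557×13.4 + 0.114×11.4 = 1.374 m²/day.
Total thickness b = 24.80 m, so K_eq = Σ(K_i·b_i)/b = 0.05541 m/day.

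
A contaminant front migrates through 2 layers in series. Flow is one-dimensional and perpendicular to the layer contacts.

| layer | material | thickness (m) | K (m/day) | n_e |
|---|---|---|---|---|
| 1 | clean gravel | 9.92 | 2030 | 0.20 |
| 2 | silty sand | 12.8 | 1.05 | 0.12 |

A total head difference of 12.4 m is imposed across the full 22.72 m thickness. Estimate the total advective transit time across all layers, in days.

3.46

With flow normal to the layers, continuity requires the same specific discharge q through every layer.
Σ(b_i/K_i) = 9.92/2030 + 12.8/1.05 = 12.20 d.
q = Δh / Σ(b_i/K_i) = 12.4 / 12.20 = 1.017 m/day.
In each layer the seepage velocity is v_i = q/n_i, so the layer transit time is t_i = b_i·n_i / q:
  layer 1 (clean gravel): t_1 = 9.92 × 0.20 / 1.017 = 1.951 d
  layer 2 (silty sand): t_2 = 12.8 × 0.12 / 1.017 = 1.511 d
Total t = Σ t_i = 3.462 days.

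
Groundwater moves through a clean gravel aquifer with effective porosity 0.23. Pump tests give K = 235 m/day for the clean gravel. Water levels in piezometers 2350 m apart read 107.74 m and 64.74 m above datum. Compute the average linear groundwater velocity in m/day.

18.7

Hydraulic gradient i = (107.74 − 64.74) / 2350 = 43 / 2350 = 0.01830.
Darcy flux q = K · i = 235.0 × 0.01830 = 4.300 m/day.
Seepage velocity v = q / n_e = 4.300 / 0.23 = 18.70 m/day.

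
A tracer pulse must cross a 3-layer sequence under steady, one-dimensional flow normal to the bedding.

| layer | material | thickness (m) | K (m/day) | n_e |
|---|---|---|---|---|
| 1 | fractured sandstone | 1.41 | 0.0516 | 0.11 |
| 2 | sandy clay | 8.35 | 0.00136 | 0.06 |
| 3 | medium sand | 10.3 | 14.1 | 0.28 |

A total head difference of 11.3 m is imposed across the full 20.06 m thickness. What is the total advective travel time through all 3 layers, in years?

With flow normal to the layers, continuity requires the same specific discharge q through every layer.
Σ(b_i/K_i) = 1.41/0.0516 + 8.35/0.00136 + 10.3/14.1 = 6168 d.
q = Δh / Σ(b_i/K_i) = 11.3 / 6168 = 0.001832 m/day.
In each layer the seepage velocity is v_i = q/n_i, so the layer transit time is t_i = b_i·n_i / q:
  layer 1 (fractured sandstone): t_1 = 1.41 × 0.11 / 0.001832 = 84.66 d
  layer 2 (sandy clay): t_2 = 8.35 × 0.06 / 0.001832 = 273.5 d
  layer 3 (medium sand): t_3 = 10.3 × 0.28 / 0.001832 = 1574 d
Total t = Σ t_i = 1932 days = 5.290 years.

5.29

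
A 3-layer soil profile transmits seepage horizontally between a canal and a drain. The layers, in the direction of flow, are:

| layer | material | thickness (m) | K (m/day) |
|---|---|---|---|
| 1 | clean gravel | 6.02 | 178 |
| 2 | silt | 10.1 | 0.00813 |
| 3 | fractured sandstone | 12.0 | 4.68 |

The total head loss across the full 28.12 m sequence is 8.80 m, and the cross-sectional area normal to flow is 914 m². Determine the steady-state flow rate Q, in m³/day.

Flow is perpendicular to layering, so the layers act in series and the equivalent K is the thickness-weighted harmonic mean.
Total thickness L = 6.02 + 10.1 + 12.0 = 28.12 m.
Σ(b_i/K_i) = 6.02/178 + 10.1/0.00813 + 12.0/4.68 = 1245 d.
K_eq = L / Σ(b_i/K_i) = 28.12 / 1245 = 0.02259 m/day.
Q = K_eq · A · (Δh/L) = 0.02259 × 914 × (8.80/28.12) = 6.461 m³/day.

6.46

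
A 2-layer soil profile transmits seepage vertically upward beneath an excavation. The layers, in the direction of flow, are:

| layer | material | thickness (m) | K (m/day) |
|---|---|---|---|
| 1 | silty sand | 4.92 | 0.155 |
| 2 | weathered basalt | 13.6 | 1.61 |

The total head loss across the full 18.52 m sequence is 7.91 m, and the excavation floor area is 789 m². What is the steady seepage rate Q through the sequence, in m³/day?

Flow is perpendicular to layering, so the layers act in series and the equivalent K is the thickness-weighted harmonic mean.
Total thickness L = 4.92 + 13.6 = 18.52 m.
Σ(b_i/K_i) = 4.92/0.155 + 13.6/1.61 = 40.19 d.
K_eq = L / Σ(b_i/K_i) = 18.52 / 40.19 = 0.4608 m/day.
Q = K_eq · A · (Δh/L) = 0.4608 × 789 × (7.91/18.52) = 155.3 m³/day.

155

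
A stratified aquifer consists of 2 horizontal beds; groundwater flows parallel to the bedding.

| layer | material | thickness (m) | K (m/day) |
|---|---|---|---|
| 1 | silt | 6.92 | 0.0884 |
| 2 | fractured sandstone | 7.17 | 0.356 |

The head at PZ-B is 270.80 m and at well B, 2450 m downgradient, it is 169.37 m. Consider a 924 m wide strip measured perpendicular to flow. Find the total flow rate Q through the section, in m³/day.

Flow is parallel to layering, so each bed carries its own Darcy discharge and the transmissivities add.
Σ(K_i·b_i) = 0.0884×6.92 + 0.356×7.17 = 3.164 m²/day.
Hydraulic gradient i = (270.80 − 169.37) / 2450 = 101.43 / 2450 = 0.04140.
Q = Σ(K_i·b_i) · W · i = 3.164 × 924 × 0.04140 = 121.0 m³/day.

121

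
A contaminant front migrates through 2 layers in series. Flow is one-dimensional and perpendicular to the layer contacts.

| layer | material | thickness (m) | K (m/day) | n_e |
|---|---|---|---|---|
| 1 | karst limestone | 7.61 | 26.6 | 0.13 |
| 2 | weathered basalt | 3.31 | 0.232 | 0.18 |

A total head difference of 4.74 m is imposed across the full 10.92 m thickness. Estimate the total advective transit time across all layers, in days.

4.87

With flow normal to the layers, continuity requires the same specific discharge q through every layer.
Σ(b_i/K_i) = 7.61/26.6 + 3.31/0.232 = 14.55 d.
q = Δh / Σ(b_i/K_i) = 4.74 / 14.55 = 0.3257 m/day.
In each layer the seepage velocity is v_i = q/n_i, so the layer transit time is t_i = b_i·n_i / q:
  layer 1 (karst limestone): t_1 = 7.61 × 0.13 / 0.3257 = 3.037 d
  layer 2 (weathered basalt): t_2 = 3.31 × 0.18 / 0.3257 = 1.829 d
Total t = Σ t_i = 4.867 days.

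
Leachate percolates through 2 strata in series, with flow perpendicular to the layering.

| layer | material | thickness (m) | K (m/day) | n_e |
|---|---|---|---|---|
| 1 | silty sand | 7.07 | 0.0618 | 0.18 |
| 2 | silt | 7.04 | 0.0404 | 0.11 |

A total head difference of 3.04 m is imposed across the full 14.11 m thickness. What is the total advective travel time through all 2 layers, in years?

0.532

With flow normal to the layers, continuity requires the same specific discharge q through every layer.
Σ(b_i/K_i) = 7.07/0.0618 + 7.04/0.0404 = 288.7 d.
q = Δh / Σ(b_i/K_i) = 3.04 / 288.7 = 0.01053 m/day.
In each layer the seepage velocity is v_i = q/n_i, so the layer transit time is t_i = b_i·n_i / q:
  layer 1 (silty sand): t_1 = 7.07 × 0.18 / 0.01053 = 120.8 d
  layer 2 (silt): t_2 = 7.04 × 0.11 / 0.01053 = 73.53 d
Total t = Σ t_i = 194.4 days = 0.5322 years.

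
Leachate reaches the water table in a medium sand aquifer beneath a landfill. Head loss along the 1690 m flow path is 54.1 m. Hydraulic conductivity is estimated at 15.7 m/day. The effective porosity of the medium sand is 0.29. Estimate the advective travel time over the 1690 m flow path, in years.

2.67

Hydraulic gradient i = Δh / L = 54.1 / 1690 = 0.03201.
Darcy flux q = K · i = 15.70 × 0.03201 = 0.5026 m/day.
Seepage velocity v = q / n_e = 0.5026 / 0.29 = 1.733 m/day.
Travel time t = L / v = 1690 / 1.733 = 975.2 days = 2.670 years.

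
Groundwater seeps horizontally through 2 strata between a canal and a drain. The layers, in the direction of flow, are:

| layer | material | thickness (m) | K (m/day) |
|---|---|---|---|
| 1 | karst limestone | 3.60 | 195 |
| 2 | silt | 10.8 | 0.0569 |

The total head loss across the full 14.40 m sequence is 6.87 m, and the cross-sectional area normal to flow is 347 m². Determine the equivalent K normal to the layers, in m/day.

0.0759

Flow is perpendicular to layering, so the layers act in series and the equivalent K is the thickness-weighted harmonic mean.
Total thickness L = 3.60 + 10.8 = 14.40 m.
Σ(b_i/K_i) = 3.60/195 + 10.8/0.0569 = 189.8 d.
K_eq = L / Σ(b_i/K_i) = 14.40 / 189.8 = 0.07586 m/day.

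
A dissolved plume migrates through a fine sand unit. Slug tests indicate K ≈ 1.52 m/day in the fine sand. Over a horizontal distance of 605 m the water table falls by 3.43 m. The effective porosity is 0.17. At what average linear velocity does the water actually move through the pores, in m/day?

0.0507

Hydraulic gradient i = Δh / L = 3.43 / 605 = 0.005669.
Darcy flux q = K · i = 1.520 × 0.005669 = 0.008618 m/day.
Seepage velocity v = q / n_e = 0.008618 / 0.17 = 0.05069 m/day.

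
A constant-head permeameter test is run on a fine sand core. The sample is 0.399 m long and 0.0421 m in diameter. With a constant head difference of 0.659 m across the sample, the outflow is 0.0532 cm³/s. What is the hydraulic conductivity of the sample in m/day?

Cross-sectional area A = π·(d/2)² = π × (0.0421/2)² = 0.001392 m².
Convert discharge: 0.0532 cm³/s = 5.320e-08 m³/s.
Darcy's law rearranged: K = Q·L / (A·Δh) = 5.320e-08 × 0.399 / (0.001392 × 0.659) = 2.314e-05 m/s = 1.999 m/day.

2.00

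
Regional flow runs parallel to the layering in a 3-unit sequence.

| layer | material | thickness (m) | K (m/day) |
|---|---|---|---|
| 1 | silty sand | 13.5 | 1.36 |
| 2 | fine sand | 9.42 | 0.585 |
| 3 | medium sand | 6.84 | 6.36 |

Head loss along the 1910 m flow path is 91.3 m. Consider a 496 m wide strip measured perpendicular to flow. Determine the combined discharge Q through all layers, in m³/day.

1600

Flow is parallel to layering, so each bed carries its own Darcy discharge and the transmissivities add.
Σ(K_i·b_i) = 1.36×13.5 + 0.585×9.42 + 6.36×6.84 = 67.37 m²/day.
Hydraulic gradient i = Δh / L = 91.3 / 1910 = 0.04780.
Q = Σ(K_i·b_i) · W · i = 67.37 × 496 × 0.04780 = 1597 m³/day.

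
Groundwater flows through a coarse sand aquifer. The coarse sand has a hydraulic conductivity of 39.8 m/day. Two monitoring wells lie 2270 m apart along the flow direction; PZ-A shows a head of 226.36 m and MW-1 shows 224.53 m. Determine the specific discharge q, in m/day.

Hydraulic gradient i = (226.36 − 224.53) / 2270 = 1.83 / 2270 = 0.0008062.
Specific discharge q = K · i = 39.80 × 0.0008062 = 0.03209 m/day.

0.0321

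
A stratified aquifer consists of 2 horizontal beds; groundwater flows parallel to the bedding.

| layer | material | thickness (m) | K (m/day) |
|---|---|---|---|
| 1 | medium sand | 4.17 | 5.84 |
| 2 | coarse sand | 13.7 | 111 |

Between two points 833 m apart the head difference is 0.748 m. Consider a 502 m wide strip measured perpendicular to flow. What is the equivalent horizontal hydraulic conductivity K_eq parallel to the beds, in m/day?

86.5

Flow is parallel to layering, so each bed carries its own Darcy discharge and the transmissivities add.
Σ(K_i·b_i) = 5.84×4.17 + 111×13.7 = 1545 m²/day.
Total thickness b = 17.87 m, so K_eq = Σ(K_i·b_i)/b = 86.46 m/day.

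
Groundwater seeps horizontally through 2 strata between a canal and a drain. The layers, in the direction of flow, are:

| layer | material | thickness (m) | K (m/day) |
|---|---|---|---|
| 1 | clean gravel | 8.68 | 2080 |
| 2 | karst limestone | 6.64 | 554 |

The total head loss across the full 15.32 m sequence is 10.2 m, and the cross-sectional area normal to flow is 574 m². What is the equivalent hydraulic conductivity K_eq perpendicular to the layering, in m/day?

Flow is perpendicular to layering, so the layers act in series and the equivalent K is the thickness-weighted harmonic mean.
Total thickness L = 8.68 + 6.64 = 15.32 m.
Σ(b_i/K_i) = 8.68/2080 + 6.64/554 = 0.01616 d.
K_eq = L / Σ(b_i/K_i) = 15.32 / 0.01616 = 948.1 m/day.

948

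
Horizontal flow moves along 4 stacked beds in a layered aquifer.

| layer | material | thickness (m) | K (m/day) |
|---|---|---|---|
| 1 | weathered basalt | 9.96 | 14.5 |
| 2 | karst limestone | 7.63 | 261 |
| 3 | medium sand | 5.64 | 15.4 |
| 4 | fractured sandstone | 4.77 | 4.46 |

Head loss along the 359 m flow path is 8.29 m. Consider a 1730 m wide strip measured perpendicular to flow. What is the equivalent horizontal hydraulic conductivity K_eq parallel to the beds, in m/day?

Flow is parallel to layering, so each bed carries its own Darcy discharge and the transmissivities add.
Σ(K_i·b_i) = 14.5×9.96 + 261×7.63 + 15.4×5.64 + 4.46×4.77 = 2244 m²/day.
Total thickness b = 28.00 m, so K_eq = Σ(K_i·b_i)/b = 80.14 m/day.

80.1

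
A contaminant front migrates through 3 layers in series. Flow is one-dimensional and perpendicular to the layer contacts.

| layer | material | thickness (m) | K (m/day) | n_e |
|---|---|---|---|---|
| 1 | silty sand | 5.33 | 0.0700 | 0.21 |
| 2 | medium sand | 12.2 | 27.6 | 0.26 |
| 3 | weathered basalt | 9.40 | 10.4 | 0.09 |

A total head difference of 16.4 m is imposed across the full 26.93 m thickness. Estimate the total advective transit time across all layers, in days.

With flow normal to the layers, continuity requires the same specific discharge q through every layer.
Σ(b_i/K_i) = 5.33/0.0700 + 12.2/27.6 + 9.40/10.4 = 77.49 d.
q = Δh / Σ(b_i/K_i) = 16.4 / 77.49 = 0.2116 m/day.
In each layer the seepage velocity is v_i = q/n_i, so the layer transit time is t_i = b_i·n_i / q:
  layer 1 (silty sand): t_1 = 5.33 × 0.21 / 0.2116 = 5.289 d
  layer 2 (medium sand): t_2 = 12.2 × 0.26 / 0.2116 = 14.99 d
  layer 3 (weathered basalt): t_3 = 9.40 × 0.09 / 0.2116 = 3.997 d
Total t = Σ t_i = 24.27 days.

24.3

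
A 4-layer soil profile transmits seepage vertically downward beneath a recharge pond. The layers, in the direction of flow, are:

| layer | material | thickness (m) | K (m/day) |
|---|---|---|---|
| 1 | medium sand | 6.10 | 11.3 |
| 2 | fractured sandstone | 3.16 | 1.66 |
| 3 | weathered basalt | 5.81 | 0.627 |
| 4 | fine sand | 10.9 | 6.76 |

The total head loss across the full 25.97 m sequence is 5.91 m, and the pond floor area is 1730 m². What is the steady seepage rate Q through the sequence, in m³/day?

Flow is perpendicular to layering, so the layers act in series and the equivalent K is the thickness-weighted harmonic mean.
Total thickness L = 6.10 + 3.16 + 5.81 + 10.9 = 25.97 m.
Σ(b_i/K_i) = 6.10/11.3 + 3.16/1.66 + 5.81/0.627 + 10.9/6.76 = 13.32 d.
K_eq = L / Σ(b_i/K_i) = 25.97 / 13.32 = 1.949 m/day.
Q = K_eq · A · (Δh/L) = 1.949 × 1730 × (5.91/25.97) = 767.5 m³/day.

767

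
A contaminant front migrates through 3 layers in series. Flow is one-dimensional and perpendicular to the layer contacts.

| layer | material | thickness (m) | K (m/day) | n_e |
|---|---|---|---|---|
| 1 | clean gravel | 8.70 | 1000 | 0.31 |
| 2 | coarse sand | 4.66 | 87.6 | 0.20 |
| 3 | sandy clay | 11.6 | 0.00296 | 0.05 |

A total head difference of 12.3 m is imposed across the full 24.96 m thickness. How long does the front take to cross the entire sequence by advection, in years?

With flow normal to the layers, continuity requires the same specific discharge q through every layer.
Σ(b_i/K_i) = 8.70/1000 + 4.66/87.6 + 11.6/0.00296 = 3919 d.
q = Δh / Σ(b_i/K_i) = 12.3 / 3919 = 0.003139 m/day.
In each layer the seepage velocity is v_i = q/n_i, so the layer transit time is t_i = b_i·n_i / q:
  layer 1 (clean gravel): t_1 = 8.70 × 0.31 / 0.003139 = 859.3 d
  layer 2 (coarse sand): t_2 = 4.66 × 0.20 / 0.003139 = 297.0 d
  layer 3 (sandy clay): t_3 = 11.6 × 0.05 / 0.003139 = 184.8 d
Total t = Σ t_i = 1341 days = 3.672 years.

3.67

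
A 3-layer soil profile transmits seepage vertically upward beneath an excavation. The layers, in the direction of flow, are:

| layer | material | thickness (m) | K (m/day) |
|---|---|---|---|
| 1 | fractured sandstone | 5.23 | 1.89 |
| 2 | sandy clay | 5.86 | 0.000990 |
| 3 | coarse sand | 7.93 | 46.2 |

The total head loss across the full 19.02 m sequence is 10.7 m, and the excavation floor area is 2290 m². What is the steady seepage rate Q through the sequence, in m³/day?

4.14

Flow is perpendicular to layering, so the layers act in series and the equivalent K is the thickness-weighted harmonic mean.
Total thickness L = 5.23 + 5.86 + 7.93 = 19.02 m.
Σ(b_i/K_i) = 5.23/1.89 + 5.86/0.000990 + 7.93/46.2 = 5922 d.
K_eq = L / Σ(b_i/K_i) = 19.02 / 5922 = 0.003212 m/day.
Q = K_eq · A · (Δh/L) = 0.003212 × 2290 × (10.7/19.02) = 4.138 m³/day.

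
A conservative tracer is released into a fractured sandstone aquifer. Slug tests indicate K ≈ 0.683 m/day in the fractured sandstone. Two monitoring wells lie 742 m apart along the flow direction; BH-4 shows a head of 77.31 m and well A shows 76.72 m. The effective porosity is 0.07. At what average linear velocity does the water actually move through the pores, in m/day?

Hydraulic gradient i = (77.31 − 76.72) / 742 = 0.59 / 742 = 0.0007951.
Darcy flux q = K · i = 0.6830 × 0.0007951 = 0.0005431 m/day.
Seepage velocity v = q / n_e = 0.0005431 / 0.07 = 0.007758 m/day.

0.00776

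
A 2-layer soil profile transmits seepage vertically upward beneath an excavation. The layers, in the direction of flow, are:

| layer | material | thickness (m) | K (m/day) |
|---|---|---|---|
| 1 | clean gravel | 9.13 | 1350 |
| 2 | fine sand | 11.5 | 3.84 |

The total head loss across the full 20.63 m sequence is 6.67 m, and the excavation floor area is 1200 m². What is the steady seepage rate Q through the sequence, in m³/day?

Flow is perpendicular to layering, so the layers act in series and the equivalent K is the thickness-weighted harmonic mean.
Total thickness L = 9.13 + 11.5 = 20.63 m.
Σ(b_i/K_i) = 9.13/1350 + 11.5/3.84 = 3.002 d.
K_eq = L / Σ(b_i/K_i) = 20.63 / 3.002 = 6.873 m/day.
Q = K_eq · A · (Δh/L) = 6.873 × 1200 × (6.67/20.63) = 2667 m³/day.

2670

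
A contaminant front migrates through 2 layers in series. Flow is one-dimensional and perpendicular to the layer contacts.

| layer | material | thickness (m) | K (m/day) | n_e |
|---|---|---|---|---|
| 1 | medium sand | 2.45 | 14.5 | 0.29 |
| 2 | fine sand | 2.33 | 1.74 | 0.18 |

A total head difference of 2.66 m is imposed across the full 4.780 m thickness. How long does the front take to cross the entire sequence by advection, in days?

With flow normal to the layers, continuity requires the same specific discharge q through every layer.
Σ(b_i/K_i) = 2.45/14.5 + 2.33/1.74 = 1.508 d.
q = Δh / Σ(b_i/K_i) = 2.66 / 1.508 = 1.764 m/day.
In each layer the seepage velocity is v_i = q/n_i, so the layer transit time is t_i = b_i·n_i / q:
  layer 1 (medium sand): t_1 = 2.45 × 0.29 / 1.764 = 0.4028 d
  layer 2 (fine sand): t_2 = 2.33 × 0.18 / 1.764 = 0.2378 d
Total t = Σ t_i = 0.6406 days.

0.641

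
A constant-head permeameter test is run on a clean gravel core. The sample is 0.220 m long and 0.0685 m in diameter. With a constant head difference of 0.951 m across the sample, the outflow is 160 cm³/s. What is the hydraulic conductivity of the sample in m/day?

Cross-sectional area A = π·(d/2)² = π × (0.0685/2)² = 0.003685 m².
Convert discharge: 160 cm³/s = 0.0001600 m³/s.
Darcy's law rearranged: K = Q·L / (A·Δh) = 0.0001600 × 0.220 / (0.003685 × 0.951) = 0.01004 m/s = 867.8 m/day.

868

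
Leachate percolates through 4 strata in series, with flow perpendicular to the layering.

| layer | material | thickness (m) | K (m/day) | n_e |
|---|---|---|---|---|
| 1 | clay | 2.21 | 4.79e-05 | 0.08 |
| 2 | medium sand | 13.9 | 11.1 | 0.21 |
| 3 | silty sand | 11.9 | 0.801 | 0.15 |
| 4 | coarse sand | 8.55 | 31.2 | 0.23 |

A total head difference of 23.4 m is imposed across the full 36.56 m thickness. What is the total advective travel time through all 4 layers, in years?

With flow normal to the layers, continuity requires the same specific discharge q through every layer.
Σ(b_i/K_i) = 2.21/4.79e-05 + 13.9/11.1 + 11.9/0.801 + 8.55/31.2 = 46154 d.
q = Δh / Σ(b_i/K_i) = 23.4 / 46154 = 0.0005070 m/day.
In each layer the seepage velocity is v_i = q/n_i, so the layer transit time is t_i = b_i·n_i / q:
  layer 1 (clay): t_1 = 2.21 × 0.08 / 0.0005070 = 348.7 d
  layer 2 (medium sand): t_2 = 13.9 × 0.21 / 0.0005070 = 5757 d
  layer 3 (silty sand): t_3 = 11.9 × 0.15 / 0.0005070 = 3521 d
  layer 4 (coarse sand): t_4 = 8.55 × 0.23 / 0.0005070 = 3879 d
Total t = Σ t_i = 13506 days = 36.98 years.

37.0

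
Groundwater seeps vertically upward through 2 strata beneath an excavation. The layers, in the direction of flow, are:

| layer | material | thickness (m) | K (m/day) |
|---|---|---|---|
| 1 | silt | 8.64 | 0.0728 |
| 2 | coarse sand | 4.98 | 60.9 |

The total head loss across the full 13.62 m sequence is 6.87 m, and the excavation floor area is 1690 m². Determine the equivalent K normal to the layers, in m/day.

Flow is perpendicular to layering, so the layers act in series and the equivalent K is the thickness-weighted harmonic mean.
Total thickness L = 8.64 + 4.98 = 13.62 m.
Σ(b_i/K_i) = 8.64/0.0728 + 4.98/60.9 = 118.8 d.
K_eq = L / Σ(b_i/K_i) = 13.62 / 118.8 = 0.1147 m/day.

0.115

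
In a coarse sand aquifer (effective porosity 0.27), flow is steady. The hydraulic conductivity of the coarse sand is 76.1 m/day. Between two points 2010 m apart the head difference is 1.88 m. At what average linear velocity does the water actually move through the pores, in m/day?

0.264

Hydraulic gradient i = Δh / L = 1.88 / 2010 = 0.0009353.
Darcy flux q = K · i = 76.10 × 0.0009353 = 0.07118 m/day.
Seepage velocity v = q / n_e = 0.07118 / 0.27 = 0.2636 m/day.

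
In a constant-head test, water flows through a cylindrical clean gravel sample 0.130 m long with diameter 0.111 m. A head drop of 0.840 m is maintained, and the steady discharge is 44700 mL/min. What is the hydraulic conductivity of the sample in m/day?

1030

Cross-sectional area A = π·(d/2)² = π × (0.111/2)² = 0.009677 m².
Convert discharge: 44700 mL/min = 0.0007450 m³/s.
Darcy's law rearranged: K = Q·L / (A·Δh) = 0.0007450 × 0.130 / (0.009677 × 0.840) = 0.01191 m/s = 1029 m/day.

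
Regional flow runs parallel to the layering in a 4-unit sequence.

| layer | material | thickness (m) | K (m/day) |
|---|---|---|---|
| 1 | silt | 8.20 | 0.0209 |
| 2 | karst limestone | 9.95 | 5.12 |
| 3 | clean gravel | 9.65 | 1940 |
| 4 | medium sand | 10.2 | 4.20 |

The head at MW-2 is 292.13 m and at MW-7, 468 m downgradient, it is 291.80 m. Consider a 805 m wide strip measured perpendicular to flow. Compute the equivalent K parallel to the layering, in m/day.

Flow is parallel to layering, so each bed carries its own Darcy discharge and the transmissivities add.
Σ(K_i·b_i) = 0.0209×8.20 + 5.12×9.95 + 1940×9.65 + 4.20×10.2 = 18815 m²/day.
Total thickness b = 38.00 m, so K_eq = Σ(K_i·b_i)/b = 495.1 m/day.

495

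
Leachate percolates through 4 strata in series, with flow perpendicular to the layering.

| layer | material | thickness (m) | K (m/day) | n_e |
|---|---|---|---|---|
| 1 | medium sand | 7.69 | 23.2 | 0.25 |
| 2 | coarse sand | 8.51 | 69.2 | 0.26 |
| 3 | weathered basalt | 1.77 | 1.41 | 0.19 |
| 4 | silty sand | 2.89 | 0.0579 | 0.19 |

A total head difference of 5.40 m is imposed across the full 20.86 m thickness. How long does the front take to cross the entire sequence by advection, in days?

With flow normal to the layers, continuity requires the same specific discharge q through every layer.
Σ(b_i/K_i) = 7.69/23.2 + 8.51/69.2 + 1.77/1.41 + 2.89/0.0579 = 51.62 d.
q = Δh / Σ(b_i/K_i) = 5.40 / 51.62 = 0.1046 m/day.
In each layer the seepage velocity is v_i = q/n_i, so the layer transit time is t_i = b_i·n_i / q:
  layer 1 (medium sand): t_1 = 7.69 × 0.25 / 0.1046 = 18.38 d
  layer 2 (coarse sand): t_2 = 8.51 × 0.26 / 0.1046 = 21.15 d
  layer 3 (weathered basalt): t_3 = 1.77 × 0.19 / 0.1046 = 3.215 d
  layer 4 (silty sand): t_4 = 2.89 × 0.19 / 0.1046 = 5.249 d
Total t = Σ t_i = 48.00 days.

48.0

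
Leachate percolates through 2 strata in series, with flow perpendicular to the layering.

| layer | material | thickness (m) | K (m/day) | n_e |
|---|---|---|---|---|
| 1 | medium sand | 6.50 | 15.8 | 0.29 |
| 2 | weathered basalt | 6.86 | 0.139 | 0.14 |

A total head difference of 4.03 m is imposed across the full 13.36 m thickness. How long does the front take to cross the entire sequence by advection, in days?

35.1

With flow normal to the layers, continuity requires the same specific discharge q through every layer.
Σ(b_i/K_i) = 6.50/15.8 + 6.86/0.139 = 49.76 d.
q = Δh / Σ(b_i/K_i) = 4.03 / 49.76 = 0.08098 m/day.
In each layer the seepage velocity is v_i = q/n_i, so the layer transit time is t_i = b_i·n_i / q:
  layer 1 (medium sand): t_1 = 6.50 × 0.29 / 0.08098 = 23.28 d
  layer 2 (weathered basalt): t_2 = 6.86 × 0.14 / 0.08098 = 11.86 d
Total t = Σ t_i = 35.14 days.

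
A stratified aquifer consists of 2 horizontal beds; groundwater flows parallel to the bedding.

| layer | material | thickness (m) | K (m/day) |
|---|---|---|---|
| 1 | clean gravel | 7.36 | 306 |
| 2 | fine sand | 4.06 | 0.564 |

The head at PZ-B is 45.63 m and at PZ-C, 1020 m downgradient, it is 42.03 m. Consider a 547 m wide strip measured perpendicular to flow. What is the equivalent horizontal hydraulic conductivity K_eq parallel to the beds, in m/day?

197

Flow is parallel to layering, so each bed carries its own Darcy discharge and the transmissivities add.
Σ(K_i·b_i) = 306×7.36 + 0.564×4.06 = 2254 m²/day.
Total thickness b = 11.42 m, so K_eq = Σ(K_i·b_i)/b = 197.4 m/day.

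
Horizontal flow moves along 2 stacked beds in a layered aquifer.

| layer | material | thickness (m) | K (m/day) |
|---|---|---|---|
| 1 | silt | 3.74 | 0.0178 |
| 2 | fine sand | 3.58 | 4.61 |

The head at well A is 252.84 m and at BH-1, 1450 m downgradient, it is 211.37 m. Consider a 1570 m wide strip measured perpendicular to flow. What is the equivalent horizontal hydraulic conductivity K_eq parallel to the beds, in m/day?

Flow is parallel to layering, so each bed carries its own Darcy discharge and the transmissivities add.
Σ(K_i·b_i) = 0.0178×3.74 + 4.61×3.58 = 16.57 m²/day.
Total thickness b = 7.320 m, so K_eq = Σ(K_i·b_i)/b = 2.264 m/day.

2.26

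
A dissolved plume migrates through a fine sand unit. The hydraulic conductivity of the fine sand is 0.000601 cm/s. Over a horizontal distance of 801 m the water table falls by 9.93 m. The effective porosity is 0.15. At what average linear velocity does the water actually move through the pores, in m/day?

Convert K: 0.000601 cm/s × 864 = 0.5193 m/day.
Hydraulic gradient i = Δh / L = 9.93 / 801 = 0.01240.
Darcy flux q = K · i = 0.5193 × 0.01240 = 0.006437 m/day.
Seepage velocity v = q / n_e = 0.006437 / 0.15 = 0.04292 m/day.

0.0429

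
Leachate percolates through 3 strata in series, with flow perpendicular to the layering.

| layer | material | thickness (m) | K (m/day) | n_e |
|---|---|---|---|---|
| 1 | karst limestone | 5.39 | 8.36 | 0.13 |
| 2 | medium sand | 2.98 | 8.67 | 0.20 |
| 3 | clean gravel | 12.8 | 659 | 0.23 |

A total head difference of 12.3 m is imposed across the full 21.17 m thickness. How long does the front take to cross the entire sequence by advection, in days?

With flow normal to the layers, continuity requires the same specific discharge q through every layer.
Σ(b_i/K_i) = 5.39/8.36 + 2.98/8.67 + 12.8/659 = 1.008 d.
q = Δh / Σ(b_i/K_i) = 12.3 / 1.008 = 12.20 m/day.
In each layer the seepage velocity is v_i = q/n_i, so the layer transit time is t_i = b_i·n_i / q:
  layer 1 (karst limestone): t_1 = 5.39 × 0.13 / 12.20 = 0.05742 d
  layer 2 (medium sand): t_2 = 2.98 × 0.20 / 12.20 = 0.04884 d
  layer 3 (clean gravel): t_3 = 12.8 × 0.23 / 12.20 = 0.2412 d
Total t = Σ t_i = 0.3475 days.

0.347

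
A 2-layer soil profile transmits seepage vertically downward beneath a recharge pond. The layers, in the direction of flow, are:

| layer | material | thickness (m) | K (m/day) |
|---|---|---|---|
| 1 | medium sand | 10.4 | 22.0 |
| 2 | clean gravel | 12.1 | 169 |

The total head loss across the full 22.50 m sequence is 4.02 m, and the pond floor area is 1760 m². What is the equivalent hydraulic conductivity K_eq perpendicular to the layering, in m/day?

Flow is perpendicular to layering, so the layers act in series and the equivalent K is the thickness-weighted harmonic mean.
Total thickness L = 10.4 + 12.1 = 22.50 m.
Σ(b_i/K_i) = 10.4/22.0 + 12.1/169 = 0.5443 d.
K_eq = L / Σ(b_i/K_i) = 22.50 / 0.5443 = 41.34 m/day.

41.3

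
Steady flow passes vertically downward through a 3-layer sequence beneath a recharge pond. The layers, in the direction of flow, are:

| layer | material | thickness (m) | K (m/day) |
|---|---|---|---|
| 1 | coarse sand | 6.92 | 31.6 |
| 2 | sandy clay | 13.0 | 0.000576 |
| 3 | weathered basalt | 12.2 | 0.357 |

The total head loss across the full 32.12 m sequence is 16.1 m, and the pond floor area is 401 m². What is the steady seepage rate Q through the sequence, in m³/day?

Flow is perpendicular to layering, so the layers act in series and the equivalent K is the thickness-weighted harmonic mean.
Total thickness L = 6.92 + 13.0 + 12.2 = 32.12 m.
Σ(b_i/K_i) = 6.92/31.6 + 13.0/0.000576 + 12.2/0.357 = 22604 d.
K_eq = L / Σ(b_i/K_i) = 32.12 / 22604 = 0.001421 m/day.
Q = K_eq · A · (Δh/L) = 0.001421 × 401 × (16.1/32.12) = 0.2856 m³/day.

0.286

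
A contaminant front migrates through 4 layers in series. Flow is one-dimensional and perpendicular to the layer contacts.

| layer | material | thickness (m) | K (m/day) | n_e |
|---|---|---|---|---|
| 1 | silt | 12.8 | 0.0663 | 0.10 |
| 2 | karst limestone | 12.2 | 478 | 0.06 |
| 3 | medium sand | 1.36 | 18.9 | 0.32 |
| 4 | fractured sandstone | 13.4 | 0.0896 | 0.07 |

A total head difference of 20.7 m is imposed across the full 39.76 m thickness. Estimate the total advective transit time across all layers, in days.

56.0

With flow normal to the layers, continuity requires the same specific discharge q through every layer.
Σ(b_i/K_i) = 12.8/0.0663 + 12.2/478 + 1.36/18.9 + 13.4/0.0896 = 342.7 d.
q = Δh / Σ(b_i/K_i) = 20.7 / 342.7 = 0.06040 m/day.
In each layer the seepage velocity is v_i = q/n_i, so the layer transit time is t_i = b_i·n_i / q:
  layer 1 (silt): t_1 = 12.8 × 0.10 / 0.06040 = 21.19 d
  layer 2 (karst limestone): t_2 = 12.2 × 0.06 / 0.06040 = 12.12 d
  layer 3 (medium sand): t_3 = 1.36 × 0.32 / 0.06040 = 7.205 d
  layer 4 (fractured sandstone): t_4 = 13.4 × 0.07 / 0.06040 = 15.53 d
Total t = Σ t_i = 56.05 days.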